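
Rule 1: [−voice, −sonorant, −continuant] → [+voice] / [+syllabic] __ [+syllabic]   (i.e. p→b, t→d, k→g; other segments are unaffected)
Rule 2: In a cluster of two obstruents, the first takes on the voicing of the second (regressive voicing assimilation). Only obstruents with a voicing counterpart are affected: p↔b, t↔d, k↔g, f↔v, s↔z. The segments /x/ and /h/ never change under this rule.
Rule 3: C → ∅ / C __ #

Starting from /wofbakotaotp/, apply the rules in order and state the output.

wovbagodaot

Rule 1 (intervocalic voicing): /k/ is a voiceless stop between vowels /a/ and /o/, so it voices to [g]. /t/ is a voiceless stop between vowels /o/ and /a/, so it voices to [d]. /wofbakotaotp/ → wofbagodaotp.
Rule 2 (regressive voicing assimilation): /f/ precedes the voiced obstruent /b/, so it voices to [v] by assimilation. /wofbagodaotp/ → wovbagodaotp.
Rule 3 (final cluster simplification): /p/ is the second consonant of a word-final cluster /tp/, so it deletes. /wovbagodaotp/ → wovbagodaot.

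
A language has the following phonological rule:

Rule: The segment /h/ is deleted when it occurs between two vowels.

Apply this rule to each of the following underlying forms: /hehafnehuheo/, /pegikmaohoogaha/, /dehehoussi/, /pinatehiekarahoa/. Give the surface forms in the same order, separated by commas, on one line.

/hehafnehuheo/: /h/ occurs between vowels /e/ and /a/, so it deletes. /h/ occurs between vowels /e/ and /u/, so it deletes. /h/ occurs between vowels /u/ and /e/, so it deletes. → [heafneueo].
/pegikmaohoogaha/: /h/ occurs between vowels /o/ and /o/, so it deletes. /h/ occurs between vowels /a/ and /a/, so it deletes. → [pegikmaooogaa].
/dehehoussi/: /h/ occurs between vowels /e/ and /e/, so it deletes. /h/ occurs between vowels /e/ and /o/, so it deletes. → [deeoussi].
/pinatehiekarahoa/: /h/ occurs between vowels /e/ and /i/, so it deletes. /h/ occurs between vowels /a/ and /o/, so it deletes. → [pinateiekaraoa].

heafneueo, pegikmaooogaa, deeoussi, pinateiekaraoa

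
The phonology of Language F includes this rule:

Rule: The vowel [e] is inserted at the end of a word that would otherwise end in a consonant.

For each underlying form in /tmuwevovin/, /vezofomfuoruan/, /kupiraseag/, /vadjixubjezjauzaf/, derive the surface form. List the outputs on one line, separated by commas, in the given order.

/tmuwevovin/: the form ends in the consonant /n/, so [e] is inserted word-finally. → [tmuwevovine].
/vezofomfuoruan/: the form ends in the consonant /n/, so [e] is inserted word-finally. → [vezofomfuoruane].
/kupiraseag/: the form ends in the consonant /g/, so [e] is inserted word-finally. → [kupiraseage].
/vadjixubjezjauzaf/: the form ends in the consonant /f/, so [e] is inserted word-finally. → [vadjixubjezjauzafe].

tmuwevovine, vezofomfuoruane, kupiraseage, vadjixubjezjauzafe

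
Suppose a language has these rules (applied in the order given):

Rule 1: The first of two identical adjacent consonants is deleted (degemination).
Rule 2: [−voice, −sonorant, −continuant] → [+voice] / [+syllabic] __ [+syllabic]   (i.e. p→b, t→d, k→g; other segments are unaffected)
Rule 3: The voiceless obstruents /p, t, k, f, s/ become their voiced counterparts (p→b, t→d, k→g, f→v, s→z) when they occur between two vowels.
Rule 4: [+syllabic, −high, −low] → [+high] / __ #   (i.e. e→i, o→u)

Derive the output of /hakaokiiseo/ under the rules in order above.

Rule 1 (degemination): no segment meets the environment; /hakaokiiseo/ is unchanged.
Rule 2 (intervocalic voicing): /k/ is a voiceless stop between vowels /a/ and /a/, so it voices to [g]. /k/ is a voiceless stop between vowels /o/ and /i/, so it voices to [g]. /hakaokiiseo/ → hagaogiiseo.
Rule 3 (intervocalic voicing): /s/ is a voiceless obstruent between vowels /i/ and /e/, so it voices to [z]. /hagaogiiseo/ → hagaogiizeo.
Rule 4 (final vowel raising): /o/ is a mid vowel in word-final position, so it raises to [u]. /hagaogiizeo/ → hagaogiizeu.

hagaogiizeu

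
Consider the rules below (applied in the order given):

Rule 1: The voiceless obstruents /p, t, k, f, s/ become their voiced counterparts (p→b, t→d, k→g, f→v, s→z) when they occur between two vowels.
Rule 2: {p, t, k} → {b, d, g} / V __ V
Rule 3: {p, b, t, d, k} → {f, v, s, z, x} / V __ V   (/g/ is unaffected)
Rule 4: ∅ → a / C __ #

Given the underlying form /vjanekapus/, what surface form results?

Rule 1 (intervocalic voicing): /k/ is a voiceless obstruent between vowels /e/ and /a/, so it voices to [g]. /p/ is a voiceless obstruent between vowels /a/ and /u/, so it voices to [b]. /vjanekapus/ → vjanegabus.
Rule 2 (intervocalic voicing): no segment meets the environment; /vjanegabus/ is unchanged.
Rule 3 (intervocalic spirantization): /b/ is a stop between vowels /a/ and /u/, so it spirantizes to the fricative [v]. /vjanegabus/ → vjanegavus.
Rule 4 (final a-epenthesis): the form ends in the consonant /s/, so [a] is inserted word-finally. /vjanegavus/ → vjanegavusa.

vjanegavusa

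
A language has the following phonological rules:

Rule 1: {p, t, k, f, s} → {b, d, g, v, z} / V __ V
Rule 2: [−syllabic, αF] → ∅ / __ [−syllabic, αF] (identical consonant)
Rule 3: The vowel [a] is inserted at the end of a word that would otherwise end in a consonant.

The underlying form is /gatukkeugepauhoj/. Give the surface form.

gadukeugebauhoja

Rule 1 (intervocalic voicing): /t/ is a voiceless obstruent between vowels /a/ and /u/, so it voices to [d]. /p/ is a voiceless obstruent between vowels /e/ and /a/, so it voices to [b]. /gatukkeugepauhoj/ → gadukkeugebauhoj.
Rule 2 (degemination): /kk/ is a geminate; the first /k/ deletes. /gadukkeugebauhoj/ → gadukeugebauhoj.
Rule 3 (final a-epenthesis): the form ends in the consonant /j/, so [a] is inserted word-finally. /gadukeugebauhoj/ → gadukeugebauhoja.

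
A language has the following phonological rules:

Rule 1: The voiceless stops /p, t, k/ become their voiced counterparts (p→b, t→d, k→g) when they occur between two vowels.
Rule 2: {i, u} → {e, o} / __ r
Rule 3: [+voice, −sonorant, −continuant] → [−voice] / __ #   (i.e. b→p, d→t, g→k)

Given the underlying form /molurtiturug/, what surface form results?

Rule 1 (intervocalic voicing): /t/ is a voiceless stop between vowels /i/ and /u/, so it voices to [d]. /molurtiturug/ → molurtidurug.
Rule 2 (pre-rhotic lowering): /u/ is a high vowel immediately before /r/, so it lowers to [o]. /u/ is a high vowel immediately before /r/, so it lowers to [o]. /molurtidurug/ → molortidorug.
Rule 3 (final devoicing): /g/ is a voiced stop in word-final position, so it devoices to [k]. /molortidorug/ → molortidoruk.

molortidoruk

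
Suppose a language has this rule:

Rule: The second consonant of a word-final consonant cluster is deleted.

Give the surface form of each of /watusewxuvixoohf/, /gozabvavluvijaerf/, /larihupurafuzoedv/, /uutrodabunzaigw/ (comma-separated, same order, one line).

watusewxuvixooh, gozabvavluvijaer, larihupurafuzoed, uutrodabunzaig

/watusewxuvixoohf/: /f/ is the second consonant of a word-final cluster /hf/, so it deletes. → [watusewxuvixooh].
/gozabvavluvijaerf/: /f/ is the second consonant of a word-final cluster /rf/, so it deletes. → [gozabvavluvijaer].
/larihupurafuzoedv/: /v/ is the second consonant of a word-final cluster /dv/, so it deletes. → [larihupurafuzoed].
/uutrodabunzaigw/: /w/ is the second consonant of a word-final cluster /gw/, so it deletes. → [uutrodabunzaig].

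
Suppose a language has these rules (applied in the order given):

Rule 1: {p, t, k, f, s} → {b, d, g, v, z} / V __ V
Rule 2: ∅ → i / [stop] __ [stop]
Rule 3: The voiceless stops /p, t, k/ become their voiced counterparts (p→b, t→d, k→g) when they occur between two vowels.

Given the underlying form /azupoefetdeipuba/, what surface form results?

azuboevedideibuba

Rule 1 (intervocalic voicing): /p/ is a voiceless obstruent between vowels /u/ and /o/, so it voices to [b]. /f/ is a voiceless obstruent between vowels /e/ and /e/, so it voices to [v]. /p/ is a voiceless obstruent between vowels /i/ and /u/, so it voices to [b]. /azupoefetdeipuba/ → azuboevetdeibuba.
Rule 2 (stop-cluster i-epenthesis): /t/ and /d/ form a stop–stop cluster, so [i] is inserted between them. /azuboevetdeibuba/ → azuboevetideibuba.
Rule 3 (intervocalic voicing): /t/ is a voiceless stop between vowels /e/ and /i/, so it voices to [d]. /azuboevetideibuba/ → azuboevedideibuba.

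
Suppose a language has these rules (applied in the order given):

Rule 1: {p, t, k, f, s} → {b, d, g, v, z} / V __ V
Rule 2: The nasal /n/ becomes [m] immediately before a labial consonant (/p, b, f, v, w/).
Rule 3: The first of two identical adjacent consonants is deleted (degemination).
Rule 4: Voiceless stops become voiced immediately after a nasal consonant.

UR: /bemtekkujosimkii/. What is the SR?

Rule 1 (intervocalic voicing): /s/ is a voiceless obstruent between vowels /o/ and /i/, so it voices to [z]. /bemtekkujosimkii/ → bemtekkujozimkii.
Rule 2 (nasal place assimilation): no segment meets the environment; /bemtekkujozimkii/ is unchanged.
Rule 3 (degemination): /kk/ is a geminate; the first /k/ deletes. /bemtekkujozimkii/ → bemtekujozimkii.
Rule 4 (post-nasal voicing): /t/ is a voiceless stop immediately after the nasal /m/, so it voices to [d]. /k/ is a voiceless stop immediately after the nasal /m/, so it voices to [g]. /bemtekujozimkii/ → bemdekujozimgii.

bemdekujozimgii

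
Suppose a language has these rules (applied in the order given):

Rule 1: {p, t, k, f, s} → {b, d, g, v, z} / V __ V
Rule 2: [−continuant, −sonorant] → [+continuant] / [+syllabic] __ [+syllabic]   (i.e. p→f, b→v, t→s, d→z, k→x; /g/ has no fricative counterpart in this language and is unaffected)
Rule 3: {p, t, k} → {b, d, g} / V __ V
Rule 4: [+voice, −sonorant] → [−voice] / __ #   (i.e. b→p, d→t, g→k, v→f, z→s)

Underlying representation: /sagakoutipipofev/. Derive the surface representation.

sagagouzivivovef

Rule 1 (intervocalic voicing): /k/ is a voiceless obstruent between vowels /a/ and /o/, so it voices to [g]. /t/ is a voiceless obstruent between vowels /u/ and /i/, so it voices to [d]. /p/ is a voiceless obstruent between vowels /i/ and /i/, so it voices to [b]. /p/ is a voiceless obstruent between vowels /i/ and /o/, so it voices to [b]. /f/ is a voiceless obstruent between vowels /o/ and /e/, so it voices to [v]. /sagakoutipipofev/ → sagagoudibibovev.
Rule 2 (intervocalic spirantization): /d/ is a stop between vowels /u/ and /i/, so it spirantizes to the fricative [z]. /b/ is a stop between vowels /i/ and /i/, so it spirantizes to the fricative [v]. /b/ is a stop between vowels /i/ and /o/, so it spirantizes to the fricative [v]. /sagagoudibibovev/ → sagagouzivivovev.
Rule 3 (intervocalic voicing): no segment meets the environment; /sagagouzivivovev/ is unchanged.
Rule 4 (final devoicing): /v/ is a voiced obstruent in word-final position, so it devoices to [f]. /sagagouzivivovev/ → sagagouzivivovef.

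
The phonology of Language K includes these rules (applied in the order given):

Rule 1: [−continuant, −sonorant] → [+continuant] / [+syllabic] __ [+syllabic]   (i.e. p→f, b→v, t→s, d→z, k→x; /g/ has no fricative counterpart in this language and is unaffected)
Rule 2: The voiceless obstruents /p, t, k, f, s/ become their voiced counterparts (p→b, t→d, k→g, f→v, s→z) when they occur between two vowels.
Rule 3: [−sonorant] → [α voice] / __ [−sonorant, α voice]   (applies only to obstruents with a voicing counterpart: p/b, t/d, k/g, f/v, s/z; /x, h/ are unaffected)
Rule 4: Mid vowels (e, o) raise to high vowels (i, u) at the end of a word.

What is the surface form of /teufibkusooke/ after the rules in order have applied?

Rule 1 (intervocalic spirantization): /k/ is a stop between vowels /o/ and /e/, so it spirantizes to the fricative [x]. /teufibkusooke/ → teufibkusooxe.
Rule 2 (intervocalic voicing): /f/ is a voiceless obstruent between vowels /u/ and /i/, so it voices to [v]. /s/ is a voiceless obstruent between vowels /u/ and /o/, so it voices to [z]. /teufibkusooxe/ → teuvibkuzooxe.
Rule 3 (regressive voicing assimilation): /b/ precedes the voiceless obstruent /k/, so it devoices to [p] by assimilation. /teuvibkuzooxe/ → teuvipkuzooxe.
Rule 4 (final vowel raising): /e/ is a mid vowel in word-final position, so it raises to [i]. /teuvipkuzooxe/ → teuvipkuzooxi.

teuvipkuzooxi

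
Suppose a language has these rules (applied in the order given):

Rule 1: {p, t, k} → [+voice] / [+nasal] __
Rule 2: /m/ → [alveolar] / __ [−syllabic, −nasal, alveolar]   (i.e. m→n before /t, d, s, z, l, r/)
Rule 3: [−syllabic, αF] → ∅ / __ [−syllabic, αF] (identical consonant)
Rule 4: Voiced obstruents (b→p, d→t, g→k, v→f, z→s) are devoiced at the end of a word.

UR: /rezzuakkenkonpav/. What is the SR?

rezuakengonbaf

Rule 1 (post-nasal voicing): /k/ is a voiceless stop immediately after the nasal /n/, so it voices to [g]. /p/ is a voiceless stop immediately after the nasal /n/, so it voices to [b]. /rezzuakkenkonpav/ → rezzuakkengonbav.
Rule 2 (nasal place assimilation): no segment meets the environment; /rezzuakkengonbav/ is unchanged.
Rule 3 (degemination): /zz/ is a geminate; the first /z/ deletes. /kk/ is a geminate; the first /k/ deletes. /rezzuakkengonbav/ → rezuakengonbav.
Rule 4 (final devoicing): /v/ is a voiced obstruent in word-final position, so it devoices to [f]. /rezuakengonbav/ → rezuakengonbaf.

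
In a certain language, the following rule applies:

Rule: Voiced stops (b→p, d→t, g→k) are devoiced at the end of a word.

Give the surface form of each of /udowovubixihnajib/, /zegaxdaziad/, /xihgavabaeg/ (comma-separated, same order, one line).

udowovubixihnajip, zegaxdaziat, xihgavabaek

/udowovubixihnajib/: /b/ is a voiced stop in word-final position, so it devoices to [p]. → [udowovubixihnajip].
/zegaxdaziad/: /d/ is a voiced stop in word-final position, so it devoices to [t]. → [zegaxdaziat].
/xihgavabaeg/: /g/ is a voiced stop in word-final position, so it devoices to [k]. → [xihgavabaek].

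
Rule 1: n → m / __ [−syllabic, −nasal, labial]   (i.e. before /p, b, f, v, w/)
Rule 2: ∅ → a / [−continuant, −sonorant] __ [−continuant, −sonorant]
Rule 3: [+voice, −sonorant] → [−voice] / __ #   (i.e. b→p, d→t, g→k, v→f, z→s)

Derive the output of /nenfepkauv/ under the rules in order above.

Rule 1 (nasal place assimilation): /n/ precedes the labial consonant /f/, so it assimilates in place to [m]. /nenfepkauv/ → nemfepkauv.
Rule 2 (stop-cluster a-epenthesis): /p/ and /k/ form a stop–stop cluster, so [a] is inserted between them. /nemfepkauv/ → nemfepakauv.
Rule 3 (final devoicing): /v/ is a voiced obstruent in word-final position, so it devoices to [f]. /nemfepakauv/ → nemfepakauf.

nemfepakauf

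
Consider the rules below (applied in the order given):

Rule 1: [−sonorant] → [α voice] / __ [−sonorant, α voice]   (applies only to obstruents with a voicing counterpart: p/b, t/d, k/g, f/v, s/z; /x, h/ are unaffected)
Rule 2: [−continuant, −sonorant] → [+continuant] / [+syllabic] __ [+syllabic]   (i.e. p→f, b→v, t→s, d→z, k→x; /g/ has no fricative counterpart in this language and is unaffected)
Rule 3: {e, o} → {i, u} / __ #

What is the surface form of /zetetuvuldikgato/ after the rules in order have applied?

Rule 1 (regressive voicing assimilation): /k/ precedes the voiced obstruent /g/, so it voices to [g] by assimilation. /zetetuvuldikgato/ → zetetuvuldiggato.
Rule 2 (intervocalic spirantization): /t/ is a stop between vowels /e/ and /e/, so it spirantizes to the fricative [s]. /t/ is a stop between vowels /e/ and /u/, so it spirantizes to the fricative [s]. /t/ is a stop between vowels /a/ and /o/, so it spirantizes to the fricative [s]. /zetetuvuldiggato/ → zesesuvuldiggaso.
Rule 3 (final vowel raising): /o/ is a mid vowel in word-final position, so it raises to [u]. /zesesuvuldiggaso/ → zesesuvuldiggasu.

zesesuvuldiggasu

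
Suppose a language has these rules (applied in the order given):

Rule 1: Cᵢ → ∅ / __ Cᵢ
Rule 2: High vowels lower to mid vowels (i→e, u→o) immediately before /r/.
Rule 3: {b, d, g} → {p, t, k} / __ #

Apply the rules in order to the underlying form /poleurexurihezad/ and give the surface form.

poleorexorihezat

Rule 1 (degemination): no segment meets the environment; /poleurexurihezad/ is unchanged.
Rule 2 (pre-rhotic lowering): /u/ is a high vowel immediately before /r/, so it lowers to [o]. /u/ is a high vowel immediately before /r/, so it lowers to [o]. /poleurexurihezad/ → poleorexorihezad.
Rule 3 (final devoicing): /d/ is a voiced stop in word-final position, so it devoices to [t]. /poleorexorihezad/ → poleorexorihezat.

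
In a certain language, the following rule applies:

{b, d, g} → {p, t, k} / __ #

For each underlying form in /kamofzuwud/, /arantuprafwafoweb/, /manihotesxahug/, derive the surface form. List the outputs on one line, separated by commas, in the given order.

kamofzuwut, arantuprafwafowep, manihotesxahuk

/kamofzuwud/: /d/ is a voiced stop in word-final position, so it devoices to [t]. → [kamofzuwut].
/arantuprafwafoweb/: /b/ is a voiced stop in word-final position, so it devoices to [p]. → [arantuprafwafowep].
/manihotesxahug/: /g/ is a voiced stop in word-final position, so it devoices to [k]. → [manihotesxahuk].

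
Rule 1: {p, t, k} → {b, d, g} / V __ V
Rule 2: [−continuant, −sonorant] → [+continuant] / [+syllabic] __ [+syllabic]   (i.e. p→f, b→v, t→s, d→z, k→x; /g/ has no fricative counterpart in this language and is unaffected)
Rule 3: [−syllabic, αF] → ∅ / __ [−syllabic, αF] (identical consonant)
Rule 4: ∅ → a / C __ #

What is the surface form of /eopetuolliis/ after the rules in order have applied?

eovezuoliisa

Rule 1 (intervocalic voicing): /p/ is a voiceless stop between vowels /o/ and /e/, so it voices to [b]. /t/ is a voiceless stop between vowels /e/ and /u/, so it voices to [d]. /eopetuolliis/ → eobeduolliis.
Rule 2 (intervocalic spirantization): /b/ is a stop between vowels /o/ and /e/, so it spirantizes to the fricative [v]. /d/ is a stop between vowels /e/ and /u/, so it spirantizes to the fricative [z]. /eobeduolliis/ → eovezuolliis.
Rule 3 (degemination): /ll/ is a geminate; the first /l/ deletes. /eovezuolliis/ → eovezuoliis.
Rule 4 (final a-epenthesis): the form ends in the consonant /s/, so [a] is inserted word-finally. /eovezuoliis/ → eovezuoliisa.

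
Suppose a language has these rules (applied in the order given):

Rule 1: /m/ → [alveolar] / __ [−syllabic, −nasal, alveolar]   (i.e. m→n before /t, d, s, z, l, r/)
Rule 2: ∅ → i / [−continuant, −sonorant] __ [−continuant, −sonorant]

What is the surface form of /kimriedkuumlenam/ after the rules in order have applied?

kinriedikuunlenam

Rule 1 (nasal place assimilation): /m/ precedes the alveolar consonant /r/, so it assimilates in place to [n]. /m/ precedes the alveolar consonant /l/, so it assimilates in place to [n]. /kimriedkuumlenam/ → kinriedkuunlenam.
Rule 2 (stop-cluster i-epenthesis): /d/ and /k/ form a stop–stop cluster, so [i] is inserted between them. /kinriedkuunlenam/ → kinriedikuunlenam.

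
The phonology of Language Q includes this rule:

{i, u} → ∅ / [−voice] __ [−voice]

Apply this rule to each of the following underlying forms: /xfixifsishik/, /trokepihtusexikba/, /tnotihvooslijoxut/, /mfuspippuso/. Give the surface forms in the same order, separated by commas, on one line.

/xfixifsishik/: /i/ is a high vowel flanked by voiceless consonants /f/ and /x/, so it deletes. /i/ is a high vowel flanked by voiceless consonants /x/ and /f/, so it deletes. /i/ is a high vowel flanked by voiceless consonants /s/ and /s/, so it deletes. /i/ is a high vowel flanked by voiceless consonants /h/ and /k/, so it deletes. → [xfxfsshk].
/trokepihtusexikba/: /i/ is a high vowel flanked by voiceless consonants /p/ and /h/, so it deletes. /u/ is a high vowel flanked by voiceless consonants /t/ and /s/, so it deletes. /i/ is a high vowel flanked by voiceless consonants /x/ and /k/, so it deletes. → [trokephtsexkba].
/tnotihvooslijoxut/: /i/ is a high vowel flanked by voiceless consonants /t/ and /h/, so it deletes. /u/ is a high vowel flanked by voiceless consonants /x/ and /t/, so it deletes. → [tnothvooslijoxt].
/mfuspippuso/: /u/ is a high vowel flanked by voiceless consonants /f/ and /s/, so it deletes. /i/ is a high vowel flanked by voiceless consonants /p/ and /p/, so it deletes. /u/ is a high vowel flanked by voiceless consonants /p/ and /s/, so it deletes. → [mfspppso].

xfxfsshk, trokephtsexkba, tnothvooslijoxt, mfspppso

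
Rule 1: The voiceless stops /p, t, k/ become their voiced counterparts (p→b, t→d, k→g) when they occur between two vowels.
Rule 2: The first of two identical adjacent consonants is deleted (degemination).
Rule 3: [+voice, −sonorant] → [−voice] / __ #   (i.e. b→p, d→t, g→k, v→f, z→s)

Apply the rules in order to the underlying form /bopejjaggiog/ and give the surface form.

bobejagiok

Rule 1 (intervocalic voicing): /p/ is a voiceless stop between vowels /o/ and /e/, so it voices to [b]. /bopejjaggiog/ → bobejjaggiog.
Rule 2 (degemination): /jj/ is a geminate; the first /j/ deletes. /gg/ is a geminate; the first /g/ deletes. /bobejjaggiog/ → bobejagiog.
Rule 3 (final devoicing): /g/ is a voiced obstruent in word-final position, so it devoices to [k]. /bobejagiog/ → bobejagiok.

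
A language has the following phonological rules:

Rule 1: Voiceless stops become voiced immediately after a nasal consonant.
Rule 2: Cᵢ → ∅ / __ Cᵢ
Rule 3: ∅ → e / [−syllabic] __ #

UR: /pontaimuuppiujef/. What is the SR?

Rule 1 (post-nasal voicing): /t/ is a voiceless stop immediately after the nasal /n/, so it voices to [d]. /pontaimuuppiujef/ → pondaimuuppiujef.
Rule 2 (degemination): /pp/ is a geminate; the first /p/ deletes. /pondaimuuppiujef/ → pondaimuupiujef.
Rule 3 (final e-epenthesis): the form ends in the consonant /f/, so [e] is inserted word-finally. /pondaimuupiujef/ → pondaimuupiujefe.

pondaimuupiujefe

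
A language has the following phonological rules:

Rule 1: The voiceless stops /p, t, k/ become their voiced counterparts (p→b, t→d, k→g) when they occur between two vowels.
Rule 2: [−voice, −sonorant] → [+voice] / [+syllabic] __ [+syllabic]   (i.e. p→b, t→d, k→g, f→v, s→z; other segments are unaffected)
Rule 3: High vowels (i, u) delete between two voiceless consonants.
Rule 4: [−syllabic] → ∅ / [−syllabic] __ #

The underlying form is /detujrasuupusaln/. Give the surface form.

Rule 1 (intervocalic voicing): /t/ is a voiceless stop between vowels /e/ and /u/, so it voices to [d]. /p/ is a voiceless stop between vowels /u/ and /u/, so it voices to [b]. /detujrasuupusaln/ → dedujrasuubusaln.
Rule 2 (intervocalic voicing): /s/ is a voiceless obstruent between vowels /a/ and /u/, so it voices to [z]. /s/ is a voiceless obstruent between vowels /u/ and /a/, so it voices to [z]. /dedujrasuubusaln/ → dedujrazuubuzaln.
Rule 3 (high vowel syncope): no segment meets the environment; /dedujrazuubuzaln/ is unchanged.
Rule 4 (final cluster simplification): /n/ is the second consonant of a word-final cluster /ln/, so it deletes. /dedujrazuubuzaln/ → dedujrazuubuzal.

dedujrazuubuzal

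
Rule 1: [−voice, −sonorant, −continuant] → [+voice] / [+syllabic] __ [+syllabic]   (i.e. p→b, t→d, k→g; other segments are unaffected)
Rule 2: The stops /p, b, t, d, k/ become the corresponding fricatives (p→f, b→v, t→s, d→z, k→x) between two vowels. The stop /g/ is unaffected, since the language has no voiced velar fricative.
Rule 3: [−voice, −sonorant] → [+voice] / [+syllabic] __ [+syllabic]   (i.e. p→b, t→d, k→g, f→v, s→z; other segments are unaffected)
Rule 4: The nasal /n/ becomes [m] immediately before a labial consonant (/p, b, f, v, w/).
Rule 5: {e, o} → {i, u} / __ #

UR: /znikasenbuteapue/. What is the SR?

Rule 1 (intervocalic voicing): /k/ is a voiceless stop between vowels /i/ and /a/, so it voices to [g]. /t/ is a voiceless stop between vowels /u/ and /e/, so it voices to [d]. /p/ is a voiceless stop between vowels /a/ and /u/, so it voices to [b]. /znikasenbuteapue/ → znigasenbudeabue.
Rule 2 (intervocalic spirantization): /d/ is a stop between vowels /u/ and /e/, so it spirantizes to the fricative [z]. /b/ is a stop between vowels /a/ and /u/, so it spirantizes to the fricative [v]. /znigasenbudeabue/ → znigasenbuzeavue.
Rule 3 (intervocalic voicing): /s/ is a voiceless obstruent between vowels /a/ and /e/, so it voices to [z]. /znigasenbuzeavue/ → znigazenbuzeavue.
Rule 4 (nasal place assimilation): /n/ precedes the labial consonant /b/, so it assimilates in place to [m]. /znigazenbuzeavue/ → znigazembuzeavue.
Rule 5 (final vowel raising): /e/ is a mid vowel in word-final position, so it raises to [i]. /znigazembuzeavue/ → znigazembuzeavui.

znigazembuzeavui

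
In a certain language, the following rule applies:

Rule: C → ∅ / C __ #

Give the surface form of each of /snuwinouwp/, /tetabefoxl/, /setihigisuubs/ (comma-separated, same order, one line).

snuwinouw, tetabefox, setihigisuub

/snuwinouwp/: /p/ is the second consonant of a word-final cluster /wp/, so it deletes. → [snuwinouw].
/tetabefoxl/: /l/ is the second consonant of a word-final cluster /xl/, so it deletes. → [tetabefox].
/setihigisuubs/: /s/ is the second consonant of a word-final cluster /bs/, so it deletes. → [setihigisuub].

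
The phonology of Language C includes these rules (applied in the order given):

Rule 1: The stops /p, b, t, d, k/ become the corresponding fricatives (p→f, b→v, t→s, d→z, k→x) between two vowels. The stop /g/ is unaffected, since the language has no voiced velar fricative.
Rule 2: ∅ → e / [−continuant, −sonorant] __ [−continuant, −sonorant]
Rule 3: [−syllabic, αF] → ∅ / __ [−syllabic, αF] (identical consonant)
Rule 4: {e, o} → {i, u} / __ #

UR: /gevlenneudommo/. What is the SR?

gevleneuzomu

Rule 1 (intervocalic spirantization): /d/ is a stop between vowels /u/ and /o/, so it spirantizes to the fricative [z]. /gevlenneudommo/ → gevlenneuzommo.
Rule 2 (stop-cluster e-epenthesis): no segment meets the environment; /gevlenneuzommo/ is unchanged.
Rule 3 (degemination): /nn/ is a geminate; the first /n/ deletes. /mm/ is a geminate; the first /m/ deletes. /gevlenneuzommo/ → gevleneuzomo.
Rule 4 (final vowel raising): /o/ is a mid vowel in word-final position, so it raises to [u]. /gevleneuzomo/ → gevleneuzomu.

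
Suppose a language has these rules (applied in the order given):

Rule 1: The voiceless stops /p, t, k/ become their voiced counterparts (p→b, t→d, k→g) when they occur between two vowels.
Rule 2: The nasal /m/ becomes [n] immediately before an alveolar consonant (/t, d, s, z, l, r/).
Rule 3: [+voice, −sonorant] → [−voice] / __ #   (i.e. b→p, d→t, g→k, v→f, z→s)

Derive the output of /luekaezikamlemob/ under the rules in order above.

Rule 1 (intervocalic voicing): /k/ is a voiceless stop between vowels /e/ and /a/, so it voices to [g]. /k/ is a voiceless stop between vowels /i/ and /a/, so it voices to [g]. /luekaezikamlemob/ → luegaezigamlemob.
Rule 2 (nasal place assimilation): /m/ precedes the alveolar consonant /l/, so it assimilates in place to [n]. /luegaezigamlemob/ → luegaeziganlemob.
Rule 3 (final devoicing): /b/ is a voiced obstruent in word-final position, so it devoices to [p]. /luegaeziganlemob/ → luegaeziganlemop.

luegaeziganlemop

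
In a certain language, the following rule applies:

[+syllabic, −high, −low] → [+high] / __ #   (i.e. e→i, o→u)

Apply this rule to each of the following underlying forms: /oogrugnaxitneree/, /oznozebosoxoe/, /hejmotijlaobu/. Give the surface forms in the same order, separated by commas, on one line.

/oogrugnaxitneree/: /e/ is a mid vowel in word-final position, so it raises to [i]. → [oogrugnaxitnerei].
/oznozebosoxoe/: /e/ is a mid vowel in word-final position, so it raises to [i]. → [oznozebosoxoi].
/hejmotijlaobu/: the rule's environment is not met; surfaces unchanged as [hejmotijlaobu].

oogrugnaxitnerei, oznozebosoxoi, hejmotijlaobu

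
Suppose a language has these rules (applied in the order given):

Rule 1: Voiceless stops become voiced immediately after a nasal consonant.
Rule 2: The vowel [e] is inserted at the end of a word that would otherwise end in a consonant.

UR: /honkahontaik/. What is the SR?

Rule 1 (post-nasal voicing): /k/ is a voiceless stop immediately after the nasal /n/, so it voices to [g]. /t/ is a voiceless stop immediately after the nasal /n/, so it voices to [d]. /honkahontaik/ → hongahondaik.
Rule 2 (final e-epenthesis): the form ends in the consonant /k/, so [e] is inserted word-finally. /hongahondaik/ → hongahondaike.

hongahondaike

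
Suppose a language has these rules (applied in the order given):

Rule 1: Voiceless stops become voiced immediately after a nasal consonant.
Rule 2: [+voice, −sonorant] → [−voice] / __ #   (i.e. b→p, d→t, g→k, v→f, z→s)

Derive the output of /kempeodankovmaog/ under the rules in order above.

Rule 1 (post-nasal voicing): /p/ is a voiceless stop immediately after the nasal /m/, so it voices to [b]. /k/ is a voiceless stop immediately after the nasal /n/, so it voices to [g]. /kempeodankovmaog/ → kembeodangovmaog.
Rule 2 (final devoicing): /g/ is a voiced obstruent in word-final position, so it devoices to [k]. /kembeodangovmaog/ → kembeodangovmaok.

kembeodangovmaok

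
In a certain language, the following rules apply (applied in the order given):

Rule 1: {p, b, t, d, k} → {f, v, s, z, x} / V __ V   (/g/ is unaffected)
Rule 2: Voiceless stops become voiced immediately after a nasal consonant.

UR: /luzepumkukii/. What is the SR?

Rule 1 (intervocalic spirantization): /p/ is a stop between vowels /e/ and /u/, so it spirantizes to the fricative [f]. /k/ is a stop between vowels /u/ and /i/, so it spirantizes to the fricative [x]. /luzepumkukii/ → luzefumkuxii.
Rule 2 (post-nasal voicing): /k/ is a voiceless stop immediately after the nasal /m/, so it voices to [g]. /luzefumkuxii/ → luzefumguxii.

luzefumguxii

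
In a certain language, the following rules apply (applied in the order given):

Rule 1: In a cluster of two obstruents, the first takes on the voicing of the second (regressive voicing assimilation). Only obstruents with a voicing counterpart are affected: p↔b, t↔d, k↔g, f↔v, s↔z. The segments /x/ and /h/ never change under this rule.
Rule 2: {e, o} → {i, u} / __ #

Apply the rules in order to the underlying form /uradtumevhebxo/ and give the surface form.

Rule 1 (regressive voicing assimilation): /d/ precedes the voiceless obstruent /t/, so it devoices to [t] by assimilation. /v/ precedes the voiceless obstruent /h/, so it devoices to [f] by assimilation. /b/ precedes the voiceless obstruent /x/, so it devoices to [p] by assimilation. /uradtumevhebxo/ → urattumefhepxo.
Rule 2 (final vowel raising): /o/ is a mid vowel in word-final position, so it raises to [u]. /urattumefhepxo/ → urattumefhepxu.

urattumefhepxu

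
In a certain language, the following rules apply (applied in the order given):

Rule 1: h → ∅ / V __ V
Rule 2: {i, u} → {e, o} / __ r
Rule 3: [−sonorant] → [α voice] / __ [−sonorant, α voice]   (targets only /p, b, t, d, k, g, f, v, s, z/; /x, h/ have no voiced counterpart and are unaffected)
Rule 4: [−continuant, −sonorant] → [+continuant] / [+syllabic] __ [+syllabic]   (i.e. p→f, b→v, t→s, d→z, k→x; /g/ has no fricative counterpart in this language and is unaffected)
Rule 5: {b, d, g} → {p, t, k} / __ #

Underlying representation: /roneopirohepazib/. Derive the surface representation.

roneoferoefazip

Rule 1 (intervocalic h-deletion): /h/ occurs between vowels /o/ and /e/, so it deletes. /roneopirohepazib/ → roneopiroepazib.
Rule 2 (pre-rhotic lowering): /i/ is a high vowel immediately before /r/, so it lowers to [e]. /roneopiroepazib/ → roneoperoepazib.
Rule 3 (regressive voicing assimilation): no segment meets the environment; /roneoperoepazib/ is unchanged.
Rule 4 (intervocalic spirantization): /p/ is a stop between vowels /o/ and /e/, so it spirantizes to the fricative [f]. /p/ is a stop between vowels /e/ and /a/, so it spirantizes to the fricative [f]. /roneoperoepazib/ → roneoferoefazib.
Rule 5 (final devoicing): /b/ is a voiced stop in word-final position, so it devoices to [p]. /roneoferoefazib/ → roneoferoefazip.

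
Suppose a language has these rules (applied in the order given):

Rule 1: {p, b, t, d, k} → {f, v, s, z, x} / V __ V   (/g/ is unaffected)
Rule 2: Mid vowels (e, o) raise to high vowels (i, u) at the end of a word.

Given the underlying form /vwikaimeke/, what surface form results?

Rule 1 (intervocalic spirantization): /k/ is a stop between vowels /i/ and /a/, so it spirantizes to the fricative [x]. /k/ is a stop between vowels /e/ and /e/, so it spirantizes to the fricative [x]. /vwikaimeke/ → vwixaimexe.
Rule 2 (final vowel raising): /e/ is a mid vowel in word-final position, so it raises to [i]. /vwixaimexe/ → vwixaimexi.

vwixaimexi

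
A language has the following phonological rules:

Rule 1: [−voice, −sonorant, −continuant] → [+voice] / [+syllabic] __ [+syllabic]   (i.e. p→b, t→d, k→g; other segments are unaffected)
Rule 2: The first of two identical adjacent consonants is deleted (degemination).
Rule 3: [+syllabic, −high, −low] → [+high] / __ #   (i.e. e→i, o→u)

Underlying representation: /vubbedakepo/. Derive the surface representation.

vubedagebu

Rule 1 (intervocalic voicing): /k/ is a voiceless stop between vowels /a/ and /e/, so it voices to [g]. /p/ is a voiceless stop between vowels /e/ and /o/, so it voices to [b]. /vubbedakepo/ → vubbedagebo.
Rule 2 (degemination): /bb/ is a geminate; the first /b/ deletes. /vubbedagebo/ → vubedagebo.
Rule 3 (final vowel raising): /o/ is a mid vowel in word-final position, so it raises to [u]. /vubedagebo/ → vubedagebu.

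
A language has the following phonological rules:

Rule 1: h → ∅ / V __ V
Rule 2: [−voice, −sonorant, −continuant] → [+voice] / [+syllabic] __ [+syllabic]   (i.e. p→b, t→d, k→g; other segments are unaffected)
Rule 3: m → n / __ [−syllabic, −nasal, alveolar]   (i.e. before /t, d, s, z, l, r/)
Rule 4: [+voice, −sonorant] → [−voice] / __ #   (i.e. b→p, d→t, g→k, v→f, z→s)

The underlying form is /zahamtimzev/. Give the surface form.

Rule 1 (intervocalic h-deletion): /h/ occurs between vowels /a/ and /a/, so it deletes. /zahamtimzev/ → zaamtimzev.
Rule 2 (intervocalic voicing): no segment meets the environment; /zaamtimzev/ is unchanged.
Rule 3 (nasal place assimilation): /m/ precedes the alveolar consonant /t/, so it assimilates in place to [n]. /m/ precedes the alveolar consonant /z/, so it assimilates in place to [n]. /zaamtimzev/ → zaantinzev.
Rule 4 (final devoicing): /v/ is a voiced obstruent in word-final position, so it devoices to [f]. /zaantinzev/ → zaantinzef.

zaantinzef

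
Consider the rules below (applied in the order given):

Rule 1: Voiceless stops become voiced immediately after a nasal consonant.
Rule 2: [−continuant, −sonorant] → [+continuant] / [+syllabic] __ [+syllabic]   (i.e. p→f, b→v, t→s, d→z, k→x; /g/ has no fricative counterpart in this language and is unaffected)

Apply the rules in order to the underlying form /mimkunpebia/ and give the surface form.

Rule 1 (post-nasal voicing): /k/ is a voiceless stop immediately after the nasal /m/, so it voices to [g]. /p/ is a voiceless stop immediately after the nasal /n/, so it voices to [b]. /mimkunpebia/ → mimgunbebia.
Rule 2 (intervocalic spirantization): /b/ is a stop between vowels /e/ and /i/, so it spirantizes to the fricative [v]. /mimgunbebia/ → mimgunbevia.

mimgunbevia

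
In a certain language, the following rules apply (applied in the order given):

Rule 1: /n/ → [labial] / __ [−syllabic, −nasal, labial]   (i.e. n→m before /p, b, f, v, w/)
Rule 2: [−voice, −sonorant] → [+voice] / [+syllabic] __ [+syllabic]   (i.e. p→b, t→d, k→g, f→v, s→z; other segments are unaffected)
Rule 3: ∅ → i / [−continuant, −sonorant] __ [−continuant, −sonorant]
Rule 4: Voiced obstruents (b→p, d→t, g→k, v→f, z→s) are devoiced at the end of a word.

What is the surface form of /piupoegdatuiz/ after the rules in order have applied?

piuboegidaduis

Rule 1 (nasal place assimilation): no segment meets the environment; /piupoegdatuiz/ is unchanged.
Rule 2 (intervocalic voicing): /p/ is a voiceless obstruent between vowels /u/ and /o/, so it voices to [b]. /t/ is a voiceless obstruent between vowels /a/ and /u/, so it voices to [d]. /piupoegdatuiz/ → piuboegdaduiz.
Rule 3 (stop-cluster i-epenthesis): /g/ and /d/ form a stop–stop cluster, so [i] is inserted between them. /piuboegdaduiz/ → piuboegidaduiz.
Rule 4 (final devoicing): /z/ is a voiced obstruent in word-final position, so it devoices to [s]. /piuboegidaduiz/ → piuboegidaduis.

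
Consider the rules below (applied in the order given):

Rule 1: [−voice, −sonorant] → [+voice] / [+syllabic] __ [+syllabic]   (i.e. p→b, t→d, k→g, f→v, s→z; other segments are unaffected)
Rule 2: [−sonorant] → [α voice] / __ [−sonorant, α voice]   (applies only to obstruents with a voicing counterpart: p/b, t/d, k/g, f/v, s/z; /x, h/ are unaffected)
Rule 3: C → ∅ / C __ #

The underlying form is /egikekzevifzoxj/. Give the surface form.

egigegzevivzox

Rule 1 (intervocalic voicing): /k/ is a voiceless obstruent between vowels /i/ and /e/, so it voices to [g]. /egikekzevifzoxj/ → egigekzevifzoxj.
Rule 2 (regressive voicing assimilation): /k/ precedes the voiced obstruent /z/, so it voices to [g] by assimilation. /f/ precedes the voiced obstruent /z/, so it voices to [v] by assimilation. /egigekzevifzoxj/ → egigegzevivzoxj.
Rule 3 (final cluster simplification): /j/ is the second consonant of a word-final cluster /xj/, so it deletes. /egigegzevivzoxj/ → egigegzevivzox.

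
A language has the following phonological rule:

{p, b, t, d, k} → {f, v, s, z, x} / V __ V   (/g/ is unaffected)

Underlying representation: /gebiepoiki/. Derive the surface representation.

geviefoixi

/b/ is a stop between vowels /e/ and /i/, so it spirantizes to the fricative [v].
/p/ is a stop between vowels /e/ and /o/, so it spirantizes to the fricative [f].
/k/ is a stop between vowels /i/ and /i/, so it spirantizes to the fricative [x].
Surface form: [geviefoixi].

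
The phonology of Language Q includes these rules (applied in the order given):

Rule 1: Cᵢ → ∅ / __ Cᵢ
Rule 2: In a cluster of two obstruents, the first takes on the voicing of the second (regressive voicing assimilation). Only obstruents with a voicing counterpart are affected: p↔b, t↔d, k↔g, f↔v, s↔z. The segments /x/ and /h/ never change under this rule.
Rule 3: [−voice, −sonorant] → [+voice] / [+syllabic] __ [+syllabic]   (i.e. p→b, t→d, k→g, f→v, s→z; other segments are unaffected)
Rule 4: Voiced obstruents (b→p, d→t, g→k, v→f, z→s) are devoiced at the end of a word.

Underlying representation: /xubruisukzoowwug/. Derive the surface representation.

xubruizugzoowuk

Rule 1 (degemination): /ww/ is a geminate; the first /w/ deletes. /xubruisukzoowwug/ → xubruisukzoowug.
Rule 2 (regressive voicing assimilation): /k/ precedes the voiced obstruent /z/, so it voices to [g] by assimilation. /xubruisukzoowug/ → xubruisugzoowug.
Rule 3 (intervocalic voicing): /s/ is a voiceless obstruent between vowels /i/ and /u/, so it voices to [z]. /xubruisugzoowug/ → xubruizugzoowug.
Rule 4 (final devoicing): /g/ is a voiced obstruent in word-final position, so it devoices to [k]. /xubruizugzoowug/ → xubruizugzoowuk.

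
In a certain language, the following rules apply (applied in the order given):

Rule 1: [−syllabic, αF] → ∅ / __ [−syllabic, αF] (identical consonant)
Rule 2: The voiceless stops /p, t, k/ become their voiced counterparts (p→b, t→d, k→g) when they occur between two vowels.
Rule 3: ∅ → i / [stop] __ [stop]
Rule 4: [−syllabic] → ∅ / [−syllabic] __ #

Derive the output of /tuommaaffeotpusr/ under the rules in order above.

tuomaafeotipus

Rule 1 (degemination): /mm/ is a geminate; the first /m/ deletes. /ff/ is a geminate; the first /f/ deletes. /tuommaaffeotpusr/ → tuomaafeotpusr.
Rule 2 (intervocalic voicing): no segment meets the environment; /tuomaafeotpusr/ is unchanged.
Rule 3 (stop-cluster i-epenthesis): /t/ and /p/ form a stop–stop cluster, so [i] is inserted between them. /tuomaafeotpusr/ → tuomaafeotipusr.
Rule 4 (final cluster simplification): /r/ is the second consonant of a word-final cluster /sr/, so it deletes. /tuomaafeotipusr/ → tuomaafeotipus.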